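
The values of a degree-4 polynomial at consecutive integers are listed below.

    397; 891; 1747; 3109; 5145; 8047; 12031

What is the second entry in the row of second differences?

506

Δ: 494, 856, 1362, 2036, 2902, 3984
Δ²: 362, 506, 674, 866, 1082
Δ³: 144, 168, 192, 216
Δ⁴: 24, 24, 24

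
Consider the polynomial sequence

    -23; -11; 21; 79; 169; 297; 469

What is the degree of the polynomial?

Δ: 12, 32, 58, 90, 128, 172
Δ²: 20, 26, 32, 38, 44
Δ³: 6, 6, 6, 6
The third differences are constant, so the polynomial has degree 3.

3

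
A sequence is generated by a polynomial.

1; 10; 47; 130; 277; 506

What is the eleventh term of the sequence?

3511

Δ: 9, 37, 83, 147, 229
Δ²: 28, 46, 64, 82
Δ³: 18, 18, 18
Constant third difference = 18, so extend:
82 + 18 = 100;  229 + 100 = 329;  506 + 329 = 835
100 + 18 = 118;  329 + 118 = 447;  835 + 447 = 1282
118 + 18 = 136;  447 + 136 = 583;  1282 + 583 = 1865
136 + 18 = 154;  583 + 154 = 737;  1865 + 737 = 2602
154 + 18 = 172;  737 + 172 = 909;  2602 + 909 = 3511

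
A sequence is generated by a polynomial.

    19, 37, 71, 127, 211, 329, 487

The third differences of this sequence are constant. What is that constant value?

6

Δ: 18, 34, 56, 84, 118, 158
Δ²: 16, 22, 28, 34, 40
Δ³: 6, 6, 6, 6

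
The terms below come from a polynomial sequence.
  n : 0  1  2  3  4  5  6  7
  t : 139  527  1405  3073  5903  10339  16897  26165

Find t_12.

Δ: 388, 878, 1668, 2830, 4436, 6558, 9268
Δ²: 490, 790, 1162, 1606, 2122, 2710
Δ³: 300, 372, 444, 516, 588
Δ⁴: 72, 72, 72, 72
Constant fourth difference = 72, so extend:
588 + 72 = 660;  2710 + 660 = 3370;  9268 + 3370 = 12638;  26165 + 12638 = 38803
660 + 72 = 732;  3370 + 732 = 4102;  12638 + 4102 = 16740;  38803 + 16740 = 55543
732 + 72 = 804;  4102 + 804 = 4906;  16740 + 4906 = 21646;  55543 + 21646 = 77189
804 + 72 = 876;  4906 + 876 = 5782;  21646 + 5782 = 27428;  77189 + 27428 = 104617
876 + 72 = 948;  5782 + 948 = 6730;  27428 + 6730 = 34158;  104617 + 34158 = 138775

138775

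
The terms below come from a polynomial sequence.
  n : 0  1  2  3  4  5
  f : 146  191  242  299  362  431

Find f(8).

674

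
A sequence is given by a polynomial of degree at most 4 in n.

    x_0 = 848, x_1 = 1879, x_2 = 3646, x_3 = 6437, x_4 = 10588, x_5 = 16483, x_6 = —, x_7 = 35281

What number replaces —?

Using the first 6 terms:
D1: 1031, 1767, 2791, 4151, 5895
D2: 736, 1024, 1360, 1744
D3: 288, 336, 384
D4: 48, 48
Constant fourth difference = 48.
Extend forward: 384 + 48 = 432;  1744 + 432 = 2176;  5895 + 2176 = 8071;  16483 + 8071 = 24554

24554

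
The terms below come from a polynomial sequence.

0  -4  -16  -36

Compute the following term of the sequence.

D1: -4, -12, -20
D2: -8, -8
Second differences constant at -8.
-20 − 8 = -28;  -36 − 28 = -64

-64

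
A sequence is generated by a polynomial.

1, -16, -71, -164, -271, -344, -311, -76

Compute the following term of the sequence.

481

-17  -55  -93  -107  -73  33  235
-38  -38  -14  34  106  202
0  24  48  72  96
24  24  24  24
Fourth differences constant at 24.
96 + 24 = 120;  202 + 120 = 322;  235 + 322 = 557;  -76 + 557 = 481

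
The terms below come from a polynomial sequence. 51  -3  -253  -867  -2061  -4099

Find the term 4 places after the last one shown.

First differences: -54, -250, -614, -1194, -2038
Second differences: -196, -364, -580, -844
Third differences: -168, -216, -264
Fourth differences: -48, -48
The fourth differences are constant (-48).
-264 − 48 = -312;  -844 − 312 = -1156;  -2038 − 1156 = -3194;  -4099 − 3194 = -7293
-312 − 48 = -360;  -1156 − 360 = -1516;  -3194 − 1516 = -4710;  -7293 − 4710 = -12003
-360 − 48 = -408;  -1516 − 408 = -1924;  -4710 − 1924 = -6634;  -12003 − 6634 = -18637
-408 − 48 = -456;  -1924 − 456 = -2380;  -6634 − 2380 = -9014;  -18637 − 9014 = -27651

-27651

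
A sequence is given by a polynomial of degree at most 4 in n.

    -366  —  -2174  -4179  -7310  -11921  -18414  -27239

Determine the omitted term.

-989

Using the last 6 terms:
Δ: -2005, -3131, -4611, -6493, -8825
Δ²: -1126, -1480, -1882, -2332
Δ³: -354, -402, -450
Δ⁴: -48, -48
Constant fourth difference = -48.
Extend backward: -354 + 48 = -306;  -1126 + 306 = -820;  -2005 + 820 = -1185;  -2174 + 1185 = -989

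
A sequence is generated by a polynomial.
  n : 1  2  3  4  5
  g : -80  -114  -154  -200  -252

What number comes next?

Δ: -34, -40, -46, -52
Δ²: -6, -6, -6
Second differences constant at -6.
-52 − 6 = -58;  -252 − 58 = -310

-310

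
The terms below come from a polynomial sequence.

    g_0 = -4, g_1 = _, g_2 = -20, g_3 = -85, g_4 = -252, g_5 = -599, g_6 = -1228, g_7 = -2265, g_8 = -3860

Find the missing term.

Using the last 7 terms:
D1: -65  -167  -347  -629  -1037  -1595
D2: -102  -180  -282  -408  -558
D3: -78  -102  -126  -150
D4: -24  -24  -24
Constant fourth difference = -24.
Extend backward: -78 + 24 = -54;  -102 + 54 = -48;  -65 + 48 = -17;  -20 + 17 = -3

-3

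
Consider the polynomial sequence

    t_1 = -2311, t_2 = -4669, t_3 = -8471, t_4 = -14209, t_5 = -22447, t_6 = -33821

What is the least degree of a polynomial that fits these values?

4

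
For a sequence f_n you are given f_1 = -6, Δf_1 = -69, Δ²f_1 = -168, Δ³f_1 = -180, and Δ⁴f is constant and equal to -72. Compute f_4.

-897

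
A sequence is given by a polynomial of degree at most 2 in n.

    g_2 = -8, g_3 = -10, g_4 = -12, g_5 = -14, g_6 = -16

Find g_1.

D1: -2  -2  -2  -2
The first differences are constant at -2.
Work back: -8 + 2 = -6

-6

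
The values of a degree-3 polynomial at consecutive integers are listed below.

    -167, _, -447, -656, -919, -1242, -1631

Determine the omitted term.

Using the last 5 terms:
-209  -263  -323  -389
-54  -60  -66
-6  -6
Constant third difference = -6.
Extend backward: -54 + 6 = -48;  -209 + 48 = -161;  -447 + 161 = -286

-286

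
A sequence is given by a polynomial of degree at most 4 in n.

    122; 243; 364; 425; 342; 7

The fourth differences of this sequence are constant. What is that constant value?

First differences: 121, 121, 61, -83, -335
Second differences: 0, -60, -144, -252
Third differences: -60, -84, -108
Fourth differences: -24, -24

-24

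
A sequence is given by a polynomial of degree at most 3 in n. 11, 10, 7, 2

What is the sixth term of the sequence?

D1: -1  -3  -5
D2: -2  -2
Second differences constant at -2.
-5 − 2 = -7;  2 − 7 = -5
-7 − 2 = -9;  -5 − 9 = -14

-14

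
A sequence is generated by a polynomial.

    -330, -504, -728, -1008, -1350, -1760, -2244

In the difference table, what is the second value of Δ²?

Δ: -174, -224, -280, -342, -410, -484
Δ²: -50, -56, -62, -68, -74
Δ³: -6, -6, -6, -6

-56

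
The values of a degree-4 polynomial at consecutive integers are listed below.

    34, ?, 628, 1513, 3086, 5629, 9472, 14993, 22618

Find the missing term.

Using the last 7 terms:
D1: 885, 1573, 2543, 3843, 5521, 7625
D2: 688, 970, 1300, 1678, 2104
D3: 282, 330, 378, 426
D4: 48, 48, 48
Constant fourth difference = 48.
Extend backward: 282 − 48 = 234;  688 − 234 = 454;  885 − 454 = 431;  628 − 431 = 197

197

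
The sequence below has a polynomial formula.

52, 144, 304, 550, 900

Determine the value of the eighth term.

92  160  246  350
68  86  104
18  18
The third differences are constant (18).
104 + 18 = 122;  350 + 122 = 472;  900 + 472 = 1372
122 + 18 = 140;  472 + 140 = 612;  1372 + 612 = 1984
140 + 18 = 158;  612 + 158 = 770;  1984 + 770 = 2754

2754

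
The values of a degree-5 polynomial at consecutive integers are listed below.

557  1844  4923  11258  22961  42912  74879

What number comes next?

123638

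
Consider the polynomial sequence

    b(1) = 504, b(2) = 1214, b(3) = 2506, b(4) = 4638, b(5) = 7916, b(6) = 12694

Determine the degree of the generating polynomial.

4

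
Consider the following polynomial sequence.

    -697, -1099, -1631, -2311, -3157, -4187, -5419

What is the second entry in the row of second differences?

-148

Δ: -402, -532, -680, -846, -1030, -1232
Δ²: -130, -148, -166, -184, -202
Δ³: -18, -18, -18, -18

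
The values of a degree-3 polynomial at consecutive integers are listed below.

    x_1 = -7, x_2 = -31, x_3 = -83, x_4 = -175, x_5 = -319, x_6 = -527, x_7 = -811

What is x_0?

First differences: -24  -52  -92  -144  -208  -284
Second differences: -28  -40  -52  -64  -76
Third differences: -12  -12  -12  -12
The third differences are constant at -12.
Work back: -28 + 12 = -16;  -24 + 16 = -8;  -7 + 8 = 1

1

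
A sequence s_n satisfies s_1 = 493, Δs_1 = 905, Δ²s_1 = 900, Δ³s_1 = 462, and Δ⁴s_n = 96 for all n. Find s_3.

Build the table forward from the leading diagonal:
Δ⁴: 96, 96, 96
Δ³: 462, 558, 654
Δ²: 900, 1362, 1920
Δ: 905, 1805, 3167
s: 493, 1398, 3203

3203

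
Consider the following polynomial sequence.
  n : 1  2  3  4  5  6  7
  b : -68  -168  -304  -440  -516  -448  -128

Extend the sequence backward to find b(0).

-16

D1: -100  -136  -136  -76  68  320
D2: -36  0  60  144  252
D3: 36  60  84  108
D4: 24  24  24
The fourth differences are constant at 24.
Work back: 36 − 24 = 12;  -36 − 12 = -48;  -100 + 48 = -52;  -68 + 52 = -16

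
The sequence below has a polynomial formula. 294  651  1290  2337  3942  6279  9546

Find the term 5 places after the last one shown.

D1: 357, 639, 1047, 1605, 2337, 3267
D2: 282, 408, 558, 732, 930
D3: 126, 150, 174, 198
D4: 24, 24, 24
The fourth differences are constant (24).
198 + 24 = 222;  930 + 222 = 1152;  3267 + 1152 = 4419;  9546 + 4419 = 13965
222 + 24 = 246;  1152 + 246 = 1398;  4419 + 1398 = 5817;  13965 + 5817 = 19782
246 + 24 = 270;  1398 + 270 = 1668;  5817 + 1668 = 7485;  19782 + 7485 = 27267
270 + 24 = 294;  1668 + 294 = 1962;  7485 + 1962 = 9447;  27267 + 9447 = 36714
294 + 24 = 318;  1962 + 318 = 2280;  9447 + 2280 = 11727;  36714 + 11727 = 48441

48441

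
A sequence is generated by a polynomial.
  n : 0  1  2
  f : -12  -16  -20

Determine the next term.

-24

D1: -4 , -4
Constant first difference = -4, so extend:
-20 − 4 = -24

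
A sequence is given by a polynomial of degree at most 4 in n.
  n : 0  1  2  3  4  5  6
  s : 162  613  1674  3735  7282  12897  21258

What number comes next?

33139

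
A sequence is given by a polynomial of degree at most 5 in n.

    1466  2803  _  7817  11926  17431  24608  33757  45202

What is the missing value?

Using the last 6 terms:
Δ: 4109, 5505, 7177, 9149, 11445
Δ²: 1396, 1672, 1972, 2296
Δ³: 276, 300, 324
Δ⁴: 24, 24
Constant fourth difference = 24.
Extend backward: 276 − 24 = 252;  1396 − 252 = 1144;  4109 − 1144 = 2965;  7817 − 2965 = 4852

4852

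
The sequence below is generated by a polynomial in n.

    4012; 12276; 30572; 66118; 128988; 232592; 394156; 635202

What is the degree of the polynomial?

D1: 8264, 18296, 35546, 62870, 103604, 161564, 241046
D2: 10032, 17250, 27324, 40734, 57960, 79482
D3: 7218, 10074, 13410, 17226, 21522
D4: 2856, 3336, 3816, 4296
D5: 480, 480, 480
The fifth differences are constant, so the polynomial has degree 5.

5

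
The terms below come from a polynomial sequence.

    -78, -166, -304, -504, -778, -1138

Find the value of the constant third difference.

D1: -88, -138, -200, -274, -360
D2: -50, -62, -74, -86
D3: -12, -12, -12

-12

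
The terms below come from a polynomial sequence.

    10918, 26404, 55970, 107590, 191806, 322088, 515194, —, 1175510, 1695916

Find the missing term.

Using the first 7 terms:
15486, 29566, 51620, 84216, 130282, 193106
14080, 22054, 32596, 46066, 62824
7974, 10542, 13470, 16758
2568, 2928, 3288
360, 360
Constant fifth difference = 360.
Extend forward: 3288 + 360 = 3648;  16758 + 3648 = 20406;  62824 + 20406 = 83230;  193106 + 83230 = 276336;  515194 + 276336 = 791530

791530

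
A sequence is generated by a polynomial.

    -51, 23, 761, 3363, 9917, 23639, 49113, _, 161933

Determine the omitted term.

Using the first 7 terms:
D1: 74, 738, 2602, 6554, 13722, 25474
D2: 664, 1864, 3952, 7168, 11752
D3: 1200, 2088, 3216, 4584
D4: 888, 1128, 1368
D5: 240, 240
Constant fifth difference = 240.
Extend forward: 1368 + 240 = 1608;  4584 + 1608 = 6192;  11752 + 6192 = 17944;  25474 + 17944 = 43418;  49113 + 43418 = 92531

92531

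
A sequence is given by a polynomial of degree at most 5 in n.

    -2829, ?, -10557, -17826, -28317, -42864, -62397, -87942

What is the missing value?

Using the last 6 terms:
-7269, -10491, -14547, -19533, -25545
-3222, -4056, -4986, -6012
-834, -930, -1026
-96, -96
Constant fourth difference = -96.
Extend backward: -834 + 96 = -738;  -3222 + 738 = -2484;  -7269 + 2484 = -4785;  -10557 + 4785 = -5772

-5772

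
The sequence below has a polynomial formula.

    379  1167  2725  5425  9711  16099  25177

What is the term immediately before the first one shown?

D1: 788  1558  2700  4286  6388  9078
D2: 770  1142  1586  2102  2690
D3: 372  444  516  588
D4: 72  72  72
The fourth differences are constant at 72.
Work back: 372 − 72 = 300;  770 − 300 = 470;  788 − 470 = 318;  379 − 318 = 61

61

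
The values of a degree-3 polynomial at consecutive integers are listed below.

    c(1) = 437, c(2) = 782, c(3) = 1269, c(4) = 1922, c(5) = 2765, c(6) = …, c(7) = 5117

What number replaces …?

Using the first 5 terms:
Δ: 345  487  653  843
Δ²: 142  166  190
Δ³: 24  24
Constant third difference = 24.
Extend forward: 190 + 24 = 214;  843 + 214 = 1057;  2765 + 1057 = 3822

3822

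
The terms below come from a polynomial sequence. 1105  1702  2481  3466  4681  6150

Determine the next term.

First differences: 597, 779, 985, 1215, 1469
Second differences: 182, 206, 230, 254
Third differences: 24, 24, 24
The third differences are constant (24).
254 + 24 = 278;  1469 + 278 = 1747;  6150 + 1747 = 7897

7897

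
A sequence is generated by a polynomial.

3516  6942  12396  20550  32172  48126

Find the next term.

First differences: 3426 , 5454 , 8154 , 11622 , 15954
Second differences: 2028 , 2700 , 3468 , 4332
Third differences: 672 , 768 , 864
Fourth differences: 96 , 96
The fourth differences are constant (96).
864 + 96 = 960;  4332 + 960 = 5292;  15954 + 5292 = 21246;  48126 + 21246 = 69372

69372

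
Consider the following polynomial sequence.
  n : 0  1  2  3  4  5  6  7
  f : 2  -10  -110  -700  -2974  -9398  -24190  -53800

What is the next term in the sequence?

-107390

D1: -12, -100, -590, -2274, -6424, -14792, -29610
D2: -88, -490, -1684, -4150, -8368, -14818
D3: -402, -1194, -2466, -4218, -6450
D4: -792, -1272, -1752, -2232
D5: -480, -480, -480
Fifth differences constant at -480.
-2232 − 480 = -2712;  -6450 − 2712 = -9162;  -14818 − 9162 = -23980;  -29610 − 23980 = -53590;  -53800 − 53590 = -107390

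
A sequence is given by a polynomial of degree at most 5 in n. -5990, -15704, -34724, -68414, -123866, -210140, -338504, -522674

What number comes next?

Δ: -9714, -19020, -33690, -55452, -86274, -128364, -184170
Δ²: -9306, -14670, -21762, -30822, -42090, -55806
Δ³: -5364, -7092, -9060, -11268, -13716
Δ⁴: -1728, -1968, -2208, -2448
Δ⁵: -240, -240, -240
Constant fifth difference = -240, so extend:
-2448 − 240 = -2688;  -13716 − 2688 = -16404;  -55806 − 16404 = -72210;  -184170 − 72210 = -256380;  -522674 − 256380 = -779054

-779054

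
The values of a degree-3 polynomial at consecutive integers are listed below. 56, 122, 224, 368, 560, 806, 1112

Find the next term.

66  102  144  192  246  306
36  42  48  54  60
6  6  6  6
Constant third difference = 6, so extend:
60 + 6 = 66;  306 + 66 = 372;  1112 + 372 = 1484

1484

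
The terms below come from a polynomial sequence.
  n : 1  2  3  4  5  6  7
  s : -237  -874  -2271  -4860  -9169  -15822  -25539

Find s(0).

D1: -637, -1397, -2589, -4309, -6653, -9717
D2: -760, -1192, -1720, -2344, -3064
D3: -432, -528, -624, -720
D4: -96, -96, -96
The fourth differences are constant at -96.
Work back: -432 + 96 = -336;  -760 + 336 = -424;  -637 + 424 = -213;  -237 + 213 = -24

-24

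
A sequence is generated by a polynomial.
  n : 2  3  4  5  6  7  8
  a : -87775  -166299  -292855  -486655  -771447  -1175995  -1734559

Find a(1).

-42127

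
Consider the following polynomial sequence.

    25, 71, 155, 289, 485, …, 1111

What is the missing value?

755

Using the first 5 terms:
First differences: 46, 84, 134, 196
Second differences: 38, 50, 62
Third differences: 12, 12
Constant third difference = 12.
Extend forward: 62 + 12 = 74;  196 + 74 = 270;  485 + 270 = 755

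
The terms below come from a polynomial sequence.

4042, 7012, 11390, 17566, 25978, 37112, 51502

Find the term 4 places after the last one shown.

153982

Δ: 2970  4378  6176  8412  11134  14390
Δ²: 1408  1798  2236  2722  3256
Δ³: 390  438  486  534
Δ⁴: 48  48  48
Constant fourth difference = 48, so extend:
534 + 48 = 582;  3256 + 582 = 3838;  14390 + 3838 = 18228;  51502 + 18228 = 69730
582 + 48 = 630;  3838 + 630 = 4468;  18228 + 4468 = 22696;  69730 + 22696 = 92426
630 + 48 = 678;  4468 + 678 = 5146;  22696 + 5146 = 27842;  92426 + 27842 = 120268
678 + 48 = 726;  5146 + 726 = 5872;  27842 + 5872 = 33714;  120268 + 33714 = 153982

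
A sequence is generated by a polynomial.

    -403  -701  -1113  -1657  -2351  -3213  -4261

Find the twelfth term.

-12921

First differences: -298  -412  -544  -694  -862  -1048
Second differences: -114  -132  -150  -168  -186
Third differences: -18  -18  -18  -18
Constant third difference = -18, so extend:
-186 − 18 = -204;  -1048 − 204 = -1252;  -4261 − 1252 = -5513
-204 − 18 = -222;  -1252 − 222 = -1474;  -5513 − 1474 = -6987
-222 − 18 = -240;  -1474 − 240 = -1714;  -6987 − 1714 = -8701
-240 − 18 = -258;  -1714 − 258 = -1972;  -8701 − 1972 = -10673
-258 − 18 = -276;  -1972 − 276 = -2248;  -10673 − 2248 = -12921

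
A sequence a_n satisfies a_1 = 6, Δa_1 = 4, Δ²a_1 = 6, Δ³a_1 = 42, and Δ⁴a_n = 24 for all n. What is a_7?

1320

Build the table forward from the leading diagonal:
Fourth differences: 24, 24, 24, 24, 24, 24, 24
Third differences: 42, 66, 90, 114, 138, 162, 186
Second differences: 6, 48, 114, 204, 318, 456, 618
First differences: 4, 10, 58, 172, 376, 694, 1150
a: 6, 10, 20, 78, 250, 626, 1320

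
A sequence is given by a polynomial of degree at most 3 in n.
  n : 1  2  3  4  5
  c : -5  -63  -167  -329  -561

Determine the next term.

-58, -104, -162, -232
-46, -58, -70
-12, -12
The third differences are constant (-12).
-70 − 12 = -82;  -232 − 82 = -314;  -561 − 314 = -875

-875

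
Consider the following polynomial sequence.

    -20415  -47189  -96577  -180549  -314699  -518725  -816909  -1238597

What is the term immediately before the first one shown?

-26774  -49388  -83972  -134150  -204026  -298184  -421688
-22614  -34584  -50178  -69876  -94158  -123504
-11970  -15594  -19698  -24282  -29346
-3624  -4104  -4584  -5064
-480  -480  -480
The fifth differences are constant at -480.
Work back: -3624 + 480 = -3144;  -11970 + 3144 = -8826;  -22614 + 8826 = -13788;  -26774 + 13788 = -12986;  -20415 + 12986 = -7429

-7429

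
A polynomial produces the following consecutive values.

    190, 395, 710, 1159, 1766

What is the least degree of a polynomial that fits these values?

3

205, 315, 449, 607
110, 134, 158
24, 24
The third differences are constant, so the polynomial has degree 3.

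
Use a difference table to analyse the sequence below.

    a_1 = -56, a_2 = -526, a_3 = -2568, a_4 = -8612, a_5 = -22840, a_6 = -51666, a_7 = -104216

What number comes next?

-192808

Δ: -470  -2042  -6044  -14228  -28826  -52550
Δ²: -1572  -4002  -8184  -14598  -23724
Δ³: -2430  -4182  -6414  -9126
Δ⁴: -1752  -2232  -2712
Δ⁵: -480  -480
The fifth differences are constant (-480).
-2712 − 480 = -3192;  -9126 − 3192 = -12318;  -23724 − 12318 = -36042;  -52550 − 36042 = -88592;  -104216 − 88592 = -192808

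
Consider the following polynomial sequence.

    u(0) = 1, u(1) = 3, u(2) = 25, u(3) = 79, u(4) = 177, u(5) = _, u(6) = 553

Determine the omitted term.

331

Using the first 5 terms:
D1: 2, 22, 54, 98
D2: 20, 32, 44
D3: 12, 12
Constant third difference = 12.
Extend forward: 44 + 12 = 56;  98 + 56 = 154;  177 + 154 = 331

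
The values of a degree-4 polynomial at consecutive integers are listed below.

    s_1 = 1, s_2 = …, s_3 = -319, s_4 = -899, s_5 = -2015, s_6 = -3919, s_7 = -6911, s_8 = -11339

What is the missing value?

Using the last 6 terms:
D1: -580, -1116, -1904, -2992, -4428
D2: -536, -788, -1088, -1436
D3: -252, -300, -348
D4: -48, -48
Constant fourth difference = -48.
Extend backward: -252 + 48 = -204;  -536 + 204 = -332;  -580 + 332 = -248;  -319 + 248 = -71

-71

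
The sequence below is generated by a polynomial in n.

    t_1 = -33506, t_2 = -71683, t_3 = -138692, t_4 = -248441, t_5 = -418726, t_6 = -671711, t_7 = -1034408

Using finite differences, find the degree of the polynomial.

First differences: -38177, -67009, -109749, -170285, -252985, -362697
Second differences: -28832, -42740, -60536, -82700, -109712
Third differences: -13908, -17796, -22164, -27012
Fourth differences: -3888, -4368, -4848
Fifth differences: -480, -480
The fifth differences are constant, so the polynomial has degree 5.

5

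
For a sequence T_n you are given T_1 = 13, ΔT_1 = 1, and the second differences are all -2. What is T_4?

10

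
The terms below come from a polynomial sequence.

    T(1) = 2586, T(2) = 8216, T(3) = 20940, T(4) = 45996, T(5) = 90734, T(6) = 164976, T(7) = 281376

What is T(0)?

564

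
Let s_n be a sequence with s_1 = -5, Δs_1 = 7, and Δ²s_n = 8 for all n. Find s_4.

40

Build the table forward from the leading diagonal:
Second differences: 8  8  8  8
First differences: 7  15  23  31
s: -5  2  17  40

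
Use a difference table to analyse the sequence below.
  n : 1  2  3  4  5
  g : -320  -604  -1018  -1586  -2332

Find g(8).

D1: -284, -414, -568, -746
D2: -130, -154, -178
D3: -24, -24
The third differences are constant (-24).
-178 − 24 = -202;  -746 − 202 = -948;  -2332 − 948 = -3280
-202 − 24 = -226;  -948 − 226 = -1174;  -3280 − 1174 = -4454
-226 − 24 = -250;  -1174 − 250 = -1424;  -4454 − 1424 = -5878

-5878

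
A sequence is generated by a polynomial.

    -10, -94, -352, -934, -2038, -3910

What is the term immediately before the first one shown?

Δ: -84  -258  -582  -1104  -1872
Δ²: -174  -324  -522  -768
Δ³: -150  -198  -246
Δ⁴: -48  -48
The fourth differences are constant at -48.
Work back: -150 + 48 = -102;  -174 + 102 = -72;  -84 + 72 = -12;  -10 + 12 = 2

2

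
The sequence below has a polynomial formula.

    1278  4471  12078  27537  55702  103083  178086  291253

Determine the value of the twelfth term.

1424601

Δ: 3193, 7607, 15459, 28165, 47381, 75003, 113167
Δ²: 4414, 7852, 12706, 19216, 27622, 38164
Δ³: 3438, 4854, 6510, 8406, 10542
Δ⁴: 1416, 1656, 1896, 2136
Δ⁵: 240, 240, 240
The fifth differences are constant (240).
2136 + 240 = 2376;  10542 + 2376 = 12918;  38164 + 12918 = 51082;  113167 + 51082 = 164249;  291253 + 164249 = 455502
2376 + 240 = 2616;  12918 + 2616 = 15534;  51082 + 15534 = 66616;  164249 + 66616 = 230865;  455502 + 230865 = 686367
2616 + 240 = 2856;  15534 + 2856 = 18390;  66616 + 18390 = 85006;  230865 + 85006 = 315871;  686367 + 315871 = 1002238
2856 + 240 = 3096;  18390 + 3096 = 21486;  85006 + 21486 = 106492;  315871 + 106492 = 422363;  1002238 + 422363 = 1424601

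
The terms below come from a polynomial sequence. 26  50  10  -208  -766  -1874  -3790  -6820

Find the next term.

First differences: 24 , -40 , -218 , -558 , -1108 , -1916 , -3030
Second differences: -64 , -178 , -340 , -550 , -808 , -1114
Third differences: -114 , -162 , -210 , -258 , -306
Fourth differences: -48 , -48 , -48 , -48
Constant fourth difference = -48, so extend:
-306 − 48 = -354;  -1114 − 354 = -1468;  -3030 − 1468 = -4498;  -6820 − 4498 = -11318

-11318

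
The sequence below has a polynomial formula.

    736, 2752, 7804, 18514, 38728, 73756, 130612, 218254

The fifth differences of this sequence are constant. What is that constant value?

D1: 2016, 5052, 10710, 20214, 35028, 56856, 87642
D2: 3036, 5658, 9504, 14814, 21828, 30786
D3: 2622, 3846, 5310, 7014, 8958
D4: 1224, 1464, 1704, 1944
D5: 240, 240, 240

240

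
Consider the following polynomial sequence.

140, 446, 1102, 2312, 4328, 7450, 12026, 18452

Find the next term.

306 , 656 , 1210 , 2016 , 3122 , 4576 , 6426
350 , 554 , 806 , 1106 , 1454 , 1850
204 , 252 , 300 , 348 , 396
48 , 48 , 48 , 48
The fourth differences are constant (48).
396 + 48 = 444;  1850 + 444 = 2294;  6426 + 2294 = 8720;  18452 + 8720 = 27172

27172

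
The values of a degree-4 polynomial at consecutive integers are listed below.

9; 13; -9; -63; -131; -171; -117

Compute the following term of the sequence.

D1: 4, -22, -54, -68, -40, 54
D2: -26, -32, -14, 28, 94
D3: -6, 18, 42, 66
D4: 24, 24, 24
Fourth differences constant at 24.
66 + 24 = 90;  94 + 90 = 184;  54 + 184 = 238;  -117 + 238 = 121

121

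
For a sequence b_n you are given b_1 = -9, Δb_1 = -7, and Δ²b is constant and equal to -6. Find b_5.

Build the table forward from the leading diagonal:
Δ²: -6, -6, -6, -6, -6
Δ: -7, -13, -19, -25, -31
b: -9, -16, -29, -48, -73

-73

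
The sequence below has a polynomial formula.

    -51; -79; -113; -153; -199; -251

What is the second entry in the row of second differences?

-6

Δ: -28, -34, -40, -46, -52
Δ²: -6, -6, -6, -6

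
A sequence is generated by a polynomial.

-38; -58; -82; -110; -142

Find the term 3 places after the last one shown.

-262

-20  -24  -28  -32
-4  -4  -4
Constant second difference = -4, so extend:
-32 − 4 = -36;  -142 − 36 = -178
-36 − 4 = -40;  -178 − 40 = -218
-40 − 4 = -44;  -218 − 44 = -262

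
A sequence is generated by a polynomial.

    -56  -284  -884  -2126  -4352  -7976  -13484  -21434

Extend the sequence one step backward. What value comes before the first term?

-2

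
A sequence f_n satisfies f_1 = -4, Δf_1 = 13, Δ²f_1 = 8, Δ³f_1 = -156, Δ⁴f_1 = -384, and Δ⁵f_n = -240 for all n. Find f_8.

Build the table forward from the leading diagonal:
Δ⁵: -240, -240, -240, -240, -240, -240, -240, -240
Δ⁴: -384, -624, -864, -1104, -1344, -1584, -1824, -2064
Δ³: -156, -540, -1164, -2028, -3132, -4476, -6060, -7884
Δ²: 8, -148, -688, -1852, -3880, -7012, -11488, -17548
Δ: 13, 21, -127, -815, -2667, -6547, -13559, -25047
f: -4, 9, 30, -97, -912, -3579, -10126, -23685

-23685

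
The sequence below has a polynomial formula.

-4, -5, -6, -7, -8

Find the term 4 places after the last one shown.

D1: -1 , -1 , -1 , -1
First differences constant at -1.
-8 − 1 = -9
-9 − 1 = -10
-10 − 1 = -11
-11 − 1 = -12

-12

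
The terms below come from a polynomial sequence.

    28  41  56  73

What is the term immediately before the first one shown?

13, 15, 17
2, 2
The second differences are constant at 2.
Work back: 13 − 2 = 11;  28 − 11 = 17

17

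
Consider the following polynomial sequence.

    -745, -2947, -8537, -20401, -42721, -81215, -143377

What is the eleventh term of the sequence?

-2202, -5590, -11864, -22320, -38494, -62162
-3388, -6274, -10456, -16174, -23668
-2886, -4182, -5718, -7494
-1296, -1536, -1776
-240, -240
The fifth differences are constant (-240).
-1776 − 240 = -2016;  -7494 − 2016 = -9510;  -23668 − 9510 = -33178;  -62162 − 33178 = -95340;  -143377 − 95340 = -238717
-2016 − 240 = -2256;  -9510 − 2256 = -11766;  -33178 − 11766 = -44944;  -95340 − 44944 = -140284;  -238717 − 140284 = -379001
-2256 − 240 = -2496;  -11766 − 2496 = -14262;  -44944 − 14262 = -59206;  -140284 − 59206 = -199490;  -379001 − 199490 = -578491
-2496 − 240 = -2736;  -14262 − 2736 = -16998;  -59206 − 16998 = -76204;  -199490 − 76204 = -275694;  -578491 − 275694 = -854185

-854185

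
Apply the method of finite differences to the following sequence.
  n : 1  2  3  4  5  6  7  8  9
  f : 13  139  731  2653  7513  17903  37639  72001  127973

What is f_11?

342643

First differences: 126  592  1922  4860  10390  19736  34362  55972
Second differences: 466  1330  2938  5530  9346  14626  21610
Third differences: 864  1608  2592  3816  5280  6984
Fourth differences: 744  984  1224  1464  1704
Fifth differences: 240  240  240  240
Fifth differences constant at 240.
1704 + 240 = 1944;  6984 + 1944 = 8928;  21610 + 8928 = 30538;  55972 + 30538 = 86510;  127973 + 86510 = 214483
1944 + 240 = 2184;  8928 + 2184 = 11112;  30538 + 11112 = 41650;  86510 + 41650 = 128160;  214483 + 128160 = 342643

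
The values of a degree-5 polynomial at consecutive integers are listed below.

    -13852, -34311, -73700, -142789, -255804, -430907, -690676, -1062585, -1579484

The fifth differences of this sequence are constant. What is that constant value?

-480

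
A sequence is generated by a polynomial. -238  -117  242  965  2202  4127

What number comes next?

6938

121, 359, 723, 1237, 1925
238, 364, 514, 688
126, 150, 174
24, 24
The fourth differences are constant (24).
174 + 24 = 198;  688 + 198 = 886;  1925 + 886 = 2811;  4127 + 2811 = 6938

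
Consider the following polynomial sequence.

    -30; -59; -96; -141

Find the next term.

D1: -29 , -37 , -45
D2: -8 , -8
Constant second difference = -8, so extend:
-45 − 8 = -53;  -141 − 53 = -194

-194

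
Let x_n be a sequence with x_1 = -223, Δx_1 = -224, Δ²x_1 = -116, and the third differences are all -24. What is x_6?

Build the table forward from the leading diagonal:
Δ³: -24  -24  -24  -24  -24  -24
Δ²: -116  -140  -164  -188  -212  -236
Δ: -224  -340  -480  -644  -832  -1044
x: -223  -447  -787  -1267  -1911  -2743

-2743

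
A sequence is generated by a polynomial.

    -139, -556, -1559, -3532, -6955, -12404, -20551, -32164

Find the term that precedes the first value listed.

-20

Δ: -417  -1003  -1973  -3423  -5449  -8147  -11613
Δ²: -586  -970  -1450  -2026  -2698  -3466
Δ³: -384  -480  -576  -672  -768
Δ⁴: -96  -96  -96  -96
The fourth differences are constant at -96.
Work back: -384 + 96 = -288;  -586 + 288 = -298;  -417 + 298 = -119;  -139 + 119 = -20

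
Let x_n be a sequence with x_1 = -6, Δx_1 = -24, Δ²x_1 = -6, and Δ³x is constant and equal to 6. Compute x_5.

-114

Build the table forward from the leading diagonal:
Δ³: 6, 6, 6, 6, 6
Δ²: -6, 0, 6, 12, 18
Δ: -24, -30, -30, -24, -12
x: -6, -30, -60, -90, -114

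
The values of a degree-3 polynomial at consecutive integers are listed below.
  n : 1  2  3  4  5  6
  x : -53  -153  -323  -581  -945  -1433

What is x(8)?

-2853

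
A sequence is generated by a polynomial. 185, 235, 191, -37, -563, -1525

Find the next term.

-3085

Δ: 50, -44, -228, -526, -962
Δ²: -94, -184, -298, -436
Δ³: -90, -114, -138
Δ⁴: -24, -24
The fourth differences are constant (-24).
-138 − 24 = -162;  -436 − 162 = -598;  -962 − 598 = -1560;  -1525 − 1560 = -3085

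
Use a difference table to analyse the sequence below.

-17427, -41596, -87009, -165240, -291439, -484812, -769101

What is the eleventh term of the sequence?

First differences: -24169 , -45413 , -78231 , -126199 , -193373 , -284289
Second differences: -21244 , -32818 , -47968 , -67174 , -90916
Third differences: -11574 , -15150 , -19206 , -23742
Fourth differences: -3576 , -4056 , -4536
Fifth differences: -480 , -480
Fifth differences constant at -480.
-4536 − 480 = -5016;  -23742 − 5016 = -28758;  -90916 − 28758 = -119674;  -284289 − 119674 = -403963;  -769101 − 403963 = -1173064
-5016 − 480 = -5496;  -28758 − 5496 = -34254;  -119674 − 34254 = -153928;  -403963 − 153928 = -557891;  -1173064 − 557891 = -1730955
-5496 − 480 = -5976;  -34254 − 5976 = -40230;  -153928 − 40230 = -194158;  -557891 − 194158 = -752049;  -1730955 − 752049 = -2483004
-5976 − 480 = -6456;  -40230 − 6456 = -46686;  -194158 − 46686 = -240844;  -752049 − 240844 = -992893;  -2483004 − 992893 = -3475897

-3475897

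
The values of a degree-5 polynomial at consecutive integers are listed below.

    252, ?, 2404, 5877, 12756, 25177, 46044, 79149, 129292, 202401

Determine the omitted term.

Using the last 8 terms:
D1: 3473  6879  12421  20867  33105  50143  73109
D2: 3406  5542  8446  12238  17038  22966
D3: 2136  2904  3792  4800  5928
D4: 768  888  1008  1128
D5: 120  120  120
Constant fifth difference = 120.
Extend backward: 768 − 120 = 648;  2136 − 648 = 1488;  3406 − 1488 = 1918;  3473 − 1918 = 1555;  2404 − 1555 = 849

849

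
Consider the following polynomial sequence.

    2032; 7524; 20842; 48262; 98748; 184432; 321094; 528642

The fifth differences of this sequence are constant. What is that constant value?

480

Δ: 5492, 13318, 27420, 50486, 85684, 136662, 207548
Δ²: 7826, 14102, 23066, 35198, 50978, 70886
Δ³: 6276, 8964, 12132, 15780, 19908
Δ⁴: 2688, 3168, 3648, 4128
Δ⁵: 480, 480, 480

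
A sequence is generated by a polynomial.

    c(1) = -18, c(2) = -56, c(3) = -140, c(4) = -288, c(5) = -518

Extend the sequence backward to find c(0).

-8

Δ: -38  -84  -148  -230
Δ²: -46  -64  -82
Δ³: -18  -18
The third differences are constant at -18.
Work back: -46 + 18 = -28;  -38 + 28 = -10;  -18 + 10 = -8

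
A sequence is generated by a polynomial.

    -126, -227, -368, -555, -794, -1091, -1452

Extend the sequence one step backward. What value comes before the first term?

-59

D1: -101  -141  -187  -239  -297  -361
D2: -40  -46  -52  -58  -64
D3: -6  -6  -6  -6
The third differences are constant at -6.
Work back: -40 + 6 = -34;  -101 + 34 = -67;  -126 + 67 = -59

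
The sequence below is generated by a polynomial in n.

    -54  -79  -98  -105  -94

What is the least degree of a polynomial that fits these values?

3

-25, -19, -7, 11
6, 12, 18
6, 6
The third differences are constant, so the polynomial has degree 3.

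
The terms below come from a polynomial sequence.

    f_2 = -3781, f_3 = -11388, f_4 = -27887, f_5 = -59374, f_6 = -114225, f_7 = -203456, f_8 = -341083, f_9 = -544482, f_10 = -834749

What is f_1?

-890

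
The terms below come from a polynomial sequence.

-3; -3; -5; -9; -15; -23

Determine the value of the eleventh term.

-93

0, -2, -4, -6, -8
-2, -2, -2, -2
Second differences constant at -2.
-8 − 2 = -10;  -23 − 10 = -33
-10 − 2 = -12;  -33 − 12 = -45
-12 − 2 = -14;  -45 − 14 = -59
-14 − 2 = -16;  -59 − 16 = -75
-16 − 2 = -18;  -75 − 18 = -93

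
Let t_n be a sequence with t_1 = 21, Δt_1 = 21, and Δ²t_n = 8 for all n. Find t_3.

71

Build the table forward from the leading diagonal:
Second differences: 8, 8, 8
First differences: 21, 29, 37
t: 21, 42, 71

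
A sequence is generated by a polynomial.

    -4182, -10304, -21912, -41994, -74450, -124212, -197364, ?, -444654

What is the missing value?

-301262

Using the first 7 terms:
-6122, -11608, -20082, -32456, -49762, -73152
-5486, -8474, -12374, -17306, -23390
-2988, -3900, -4932, -6084
-912, -1032, -1152
-120, -120
Constant fifth difference = -120.
Extend forward: -1152 − 120 = -1272;  -6084 − 1272 = -7356;  -23390 − 7356 = -30746;  -73152 − 30746 = -103898;  -197364 − 103898 = -301262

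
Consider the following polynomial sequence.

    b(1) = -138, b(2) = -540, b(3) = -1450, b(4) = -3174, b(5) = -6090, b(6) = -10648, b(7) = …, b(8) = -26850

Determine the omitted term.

-17370

Using the first 6 terms:
Δ: -402  -910  -1724  -2916  -4558
Δ²: -508  -814  -1192  -1642
Δ³: -306  -378  -450
Δ⁴: -72  -72
Constant fourth difference = -72.
Extend forward: -450 − 72 = -522;  -1642 − 522 = -2164;  -4558 − 2164 = -6722;  -10648 − 6722 = -17370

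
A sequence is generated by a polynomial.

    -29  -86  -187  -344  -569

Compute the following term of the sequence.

First differences: -57 , -101 , -157 , -225
Second differences: -44 , -56 , -68
Third differences: -12 , -12
Third differences constant at -12.
-68 − 12 = -80;  -225 − 80 = -305;  -569 − 305 = -874

-874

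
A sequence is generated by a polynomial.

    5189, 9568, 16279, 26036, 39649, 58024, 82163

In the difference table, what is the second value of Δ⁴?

First differences: 4379, 6711, 9757, 13613, 18375, 24139
Second differences: 2332, 3046, 3856, 4762, 5764
Third differences: 714, 810, 906, 1002
Fourth differences: 96, 96, 96

96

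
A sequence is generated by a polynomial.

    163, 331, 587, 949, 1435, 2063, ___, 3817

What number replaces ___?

Using the first 6 terms:
168, 256, 362, 486, 628
88, 106, 124, 142
18, 18, 18
Constant third difference = 18.
Extend forward: 142 + 18 = 160;  628 + 160 = 788;  2063 + 788 = 2851

2851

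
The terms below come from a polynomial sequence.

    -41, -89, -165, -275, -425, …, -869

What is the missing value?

Using the first 5 terms:
D1: -48, -76, -110, -150
D2: -28, -34, -40
D3: -6, -6
Constant third difference = -6.
Extend forward: -40 − 6 = -46;  -150 − 46 = -196;  -425 − 196 = -621

-621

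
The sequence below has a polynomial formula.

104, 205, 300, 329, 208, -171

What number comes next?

-940

Δ: 101, 95, 29, -121, -379
Δ²: -6, -66, -150, -258
Δ³: -60, -84, -108
Δ⁴: -24, -24
The fourth differences are constant (-24).
-108 − 24 = -132;  -258 − 132 = -390;  -379 − 390 = -769;  -171 − 769 = -940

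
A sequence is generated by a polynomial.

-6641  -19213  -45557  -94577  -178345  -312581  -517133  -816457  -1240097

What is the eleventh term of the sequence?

-12572 , -26344 , -49020 , -83768 , -134236 , -204552 , -299324 , -423640
-13772 , -22676 , -34748 , -50468 , -70316 , -94772 , -124316
-8904 , -12072 , -15720 , -19848 , -24456 , -29544
-3168 , -3648 , -4128 , -4608 , -5088
-480 , -480 , -480 , -480
Constant fifth difference = -480, so extend:
-5088 − 480 = -5568;  -29544 − 5568 = -35112;  -124316 − 35112 = -159428;  -423640 − 159428 = -583068;  -1240097 − 583068 = -1823165
-5568 − 480 = -6048;  -35112 − 6048 = -41160;  -159428 − 41160 = -200588;  -583068 − 200588 = -783656;  -1823165 − 783656 = -2606821

-2606821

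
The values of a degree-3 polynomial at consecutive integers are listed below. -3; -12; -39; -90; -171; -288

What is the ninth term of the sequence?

-915

-9, -27, -51, -81, -117
-18, -24, -30, -36
-6, -6, -6
Third differences constant at -6.
-36 − 6 = -42;  -117 − 42 = -159;  -288 − 159 = -447
-42 − 6 = -48;  -159 − 48 = -207;  -447 − 207 = -654
-48 − 6 = -54;  -207 − 54 = -261;  -654 − 261 = -915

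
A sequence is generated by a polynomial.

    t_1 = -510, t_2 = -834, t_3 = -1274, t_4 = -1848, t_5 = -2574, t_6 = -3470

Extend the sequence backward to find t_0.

First differences: -324, -440, -574, -726, -896
Second differences: -116, -134, -152, -170
Third differences: -18, -18, -18
The third differences are constant at -18.
Work back: -116 + 18 = -98;  -324 + 98 = -226;  -510 + 226 = -284

-284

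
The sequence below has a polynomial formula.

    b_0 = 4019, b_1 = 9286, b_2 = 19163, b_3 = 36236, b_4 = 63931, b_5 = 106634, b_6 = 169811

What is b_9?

555566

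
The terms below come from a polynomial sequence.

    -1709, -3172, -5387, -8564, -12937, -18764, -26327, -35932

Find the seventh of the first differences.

-9605

Δ: -1463, -2215, -3177, -4373, -5827, -7563, -9605
Δ²: -752, -962, -1196, -1454, -1736, -2042
Δ³: -210, -234, -258, -282, -306
Δ⁴: -24, -24, -24, -24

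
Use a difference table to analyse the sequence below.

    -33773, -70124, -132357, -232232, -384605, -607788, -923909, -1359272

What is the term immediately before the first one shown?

-14280

Δ: -36351  -62233  -99875  -152373  -223183  -316121  -435363
Δ²: -25882  -37642  -52498  -70810  -92938  -119242
Δ³: -11760  -14856  -18312  -22128  -26304
Δ⁴: -3096  -3456  -3816  -4176
Δ⁵: -360  -360  -360
The fifth differences are constant at -360.
Work back: -3096 + 360 = -2736;  -11760 + 2736 = -9024;  -25882 + 9024 = -16858;  -36351 + 16858 = -19493;  -33773 + 19493 = -14280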